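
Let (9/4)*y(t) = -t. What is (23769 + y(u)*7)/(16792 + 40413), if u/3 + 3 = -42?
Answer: 24189/57205 ≈ 0.42285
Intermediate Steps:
u = -135 (u = -9 + 3*(-42) = -9 - 126 = -135)
y(t) = -4*t/9 (y(t) = 4*(-t)/9 = -4*t/9)
(23769 + y(u)*7)/(16792 + 40413) = (23769 - 4/9*(-135)*7)/(16792 + 40413) = (23769 + 60*7)/57205 = (23769 + 420)*(1/57205) = 24189*(1/57205) = 24189/57205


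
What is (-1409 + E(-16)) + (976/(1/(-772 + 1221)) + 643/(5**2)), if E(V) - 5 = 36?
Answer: 10922043/25 ≈ 4.3688e+5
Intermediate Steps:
E(V) = 41 (E(V) = 5 + 36 = 41)
(-1409 + E(-16)) + (976/(1/(-772 + 1221)) + 643/(5**2)) = (-1409 + 41) + (976/(1/(-772 + 1221)) + 643/(5**2)) = -1368 + (976/(1/449) + 643/25) = -1368 + (976/(1/449) + 643*(1/25)) = -1368 + (976*449 + 643/25) = -1368 + (438224 + 643/25) = -1368 + 10956243/25 = 10922043/25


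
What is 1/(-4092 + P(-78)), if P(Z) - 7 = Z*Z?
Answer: 1/1999 ≈ 0.00050025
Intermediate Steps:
P(Z) = 7 + Z**2 (P(Z) = 7 + Z*Z = 7 + Z**2)
1/(-4092 + P(-78)) = 1/(-4092 + (7 + (-78)**2)) = 1/(-4092 + (7 + 6084)) = 1/(-4092 + 6091) = 1/1999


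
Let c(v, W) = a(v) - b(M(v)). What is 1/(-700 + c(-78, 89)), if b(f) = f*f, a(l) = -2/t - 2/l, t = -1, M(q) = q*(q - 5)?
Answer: -39/1634621585 ≈ -2.3859e-8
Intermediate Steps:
M(q) = q*(-5 + q)
a(l) = 2 - 2/l (a(l) = -2/(-1) - 2/l = -2*(-1) - 2/l = 2 - 2/l)
b(f) = f²
c(v, W) = 2 - 2/v - v²*(-5 + v)² (c(v, W) = (2 - 2/v) - (v*(-5 + v))² = (2 - 2/v) - v²*(-5 + v)² = 2 - 2/v - v²*(-5 + v)²)
1/(-700 + c(-78, 89)) = 1/(-700 + (2 - 2/(-78) - 1*(-78)²*(-5 - 78)²)) = 1/(-700 + (2 - 2*(-1/78) - 1*6084*(-83)²)) = 1/(-700 + (2 + 1/39 - 1*6084*6889)) = 1/(-700 + (2 + 1/39 - 41912676)) = 1/(-700 - 1634594285/39) = 1/(-1634621585/39) = -39/1634621585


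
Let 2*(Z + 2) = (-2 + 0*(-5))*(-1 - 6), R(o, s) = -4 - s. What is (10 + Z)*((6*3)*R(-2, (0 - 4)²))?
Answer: -5400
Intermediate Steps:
Z = 5 (Z = -2 + ((-2 + 0*(-5))*(-1 - 6))/2 = -2 + ((-2 + 0)*(-7))/2 = -2 + (-2*(-7))/2 = -2 + (½)*14 = -2 + 7 = 5)
(10 + Z)*((6*3)*R(-2, (0 - 4)²)) = (10 + 5)*((6*3)*(-4 - (0 - 4)²)) = 15*(18*(-4 - 1*(-4)²)) = 15*(18*(-4 - 1*16)) = 15*(18*(-4 - 16)) = 15*(18*(-20)) = 15*(-360) = -5400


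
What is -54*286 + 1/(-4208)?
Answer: -64988353/4208 ≈ -15444.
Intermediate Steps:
-54*286 + 1/(-4208) = -15444 - 1/4208 = -64988353/4208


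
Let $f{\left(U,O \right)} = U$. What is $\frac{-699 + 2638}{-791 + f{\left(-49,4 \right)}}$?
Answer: $- \frac{277}{120} \approx -2.3083$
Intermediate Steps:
$\frac{-699 + 2638}{-791 + f{\left(-49,4 \right)}} = \frac{-699 + 2638}{-791 - 49} = \frac{1939}{-840} = 1939 \left(- \frac{1}{840}\right) = - \frac{277}{120}$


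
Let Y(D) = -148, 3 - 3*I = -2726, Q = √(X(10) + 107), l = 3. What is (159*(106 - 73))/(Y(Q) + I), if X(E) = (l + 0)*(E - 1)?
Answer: 15741/2285 ≈ 6.8888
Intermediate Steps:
X(E) = -3 + 3*E (X(E) = (3 + 0)*(E - 1) = 3*(-1 + E) = -3 + 3*E)
Q = √134 (Q = √((-3 + 3*10) + 107) = √((-3 + 30) + 107) = √(27 + 107) = √134 ≈ 11.576)
I = 2729/3 (I = 1 - ⅓*(-2726) = 1 + 2726/3 = 2729/3 ≈ 909.67)
(159*(106 - 73))/(Y(Q) + I) = (159*(106 - 73))/(-148 + 2729/3) = (159*33)/(2285/3) = 5247*(3/2285) = 15741/2285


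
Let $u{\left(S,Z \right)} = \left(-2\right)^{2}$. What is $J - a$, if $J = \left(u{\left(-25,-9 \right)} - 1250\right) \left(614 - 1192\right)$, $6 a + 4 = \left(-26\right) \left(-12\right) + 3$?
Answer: $\frac{4320817}{6} \approx 7.2014 \cdot 10^{5}$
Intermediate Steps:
$u{\left(S,Z \right)} = 4$
$a = \frac{311}{6}$ ($a = - \frac{2}{3} + \frac{\left(-26\right) \left(-12\right) + 3}{6} = - \frac{2}{3} + \frac{312 + 3}{6} = - \frac{2}{3} + \frac{1}{6} \cdot 315 = - \frac{2}{3} + \frac{105}{2} = \frac{311}{6} \approx 51.833$)
$J = 720188$ ($J = \left(4 - 1250\right) \left(614 - 1192\right) = \left(-1246\right) \left(-578\right) = 720188$)
$J - a = 720188 - \frac{311}{6} = \frac{4320817}{6}$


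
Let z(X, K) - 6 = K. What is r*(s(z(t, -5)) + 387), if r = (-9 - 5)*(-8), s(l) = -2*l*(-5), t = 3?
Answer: 44464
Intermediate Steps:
z(X, K) = 6 + K
s(l) = 10*l
r = 112 (r = -14*(-8) = 112)
r*(s(z(t, -5)) + 387) = 112*(10*(6 - 5) + 387) = 112*(10*1 + 387) = 112*(10 + 387) = 112*397 = 44464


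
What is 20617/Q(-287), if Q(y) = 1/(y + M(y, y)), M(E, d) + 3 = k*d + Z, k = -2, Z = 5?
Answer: 5958313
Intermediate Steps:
M(E, d) = 2 - 2*d (M(E, d) = -3 + (-2*d + 5) = -3 + (5 - 2*d) = 2 - 2*d)
Q(y) = 1/(2 - y) (Q(y) = 1/(y + (2 - 2*y)) = 1/(2 - y))
20617/Q(-287) = 20617/(1/(2 - 1*(-287))) = 20617/(1/(2 + 287)) = 20617/(1/289) = 20617*289 = 5958313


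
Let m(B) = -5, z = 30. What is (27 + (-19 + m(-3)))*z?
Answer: 90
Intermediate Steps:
(27 + (-19 + m(-3)))*z = (27 + (-19 - 5))*30 = (27 - 24)*30 = 3*30 = 90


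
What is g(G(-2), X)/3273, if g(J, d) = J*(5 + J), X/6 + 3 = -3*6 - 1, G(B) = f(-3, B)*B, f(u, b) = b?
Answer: 12/1091 ≈ 0.010999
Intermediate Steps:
G(B) = B**2 (G(B) = B*B = B**2)
X = -132 (X = -18 + 6*(-3*6 - 1) = -18 + 6*(-18 - 1) = -18 + 6*(-19) = -18 - 114 = -132)
g(G(-2), X)/3273 = ((-2)**2*(5 + (-2)**2))/3273 = (4*(5 + 4))*(1/3273) = (4*9)*(1/3273) = 36*(1/3273) = 12/1091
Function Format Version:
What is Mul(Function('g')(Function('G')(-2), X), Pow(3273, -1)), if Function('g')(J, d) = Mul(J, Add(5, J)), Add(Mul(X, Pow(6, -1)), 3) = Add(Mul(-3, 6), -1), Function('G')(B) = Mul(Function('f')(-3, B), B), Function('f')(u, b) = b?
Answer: Rational(12, 1091) ≈ 0.010999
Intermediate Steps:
Function('G')(B) = Pow(B, 2) (Function('G')(B) = Mul(B, B) = Pow(B, 2))
X = -132 (X = Add(-18, Mul(6, Add(Mul(-3, 6), -1))) = Add(-18, Mul(6, Add(-18, -1))) = Add(-18, Mul(6, -19)) = Add(-18, -114) = -132)
Mul(Function('g')(Function('G')(-2), X), Pow(3273, -1)) = Mul(Mul(Pow(-2, 2), Add(5, Pow(-2, 2))), Pow(3273, -1)) = Mul(Mul(4, Add(5, 4)), Rational(1, 3273)) = Mul(Mul(4, 9), Rational(1, 3273)) = Mul(36, Rational(1, 3273)) = Rational(12, 1091)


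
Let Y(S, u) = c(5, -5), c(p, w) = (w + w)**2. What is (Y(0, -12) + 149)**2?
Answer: 62001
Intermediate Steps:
c(p, w) = 4*w**2 (c(p, w) = (2*w)**2 = 4*w**2)
Y(S, u) = 100 (Y(S, u) = 4*(-5)**2 = 4*25 = 100)
(Y(0, -12) + 149)**2 = (100 + 149)**2 = 249**2 = 62001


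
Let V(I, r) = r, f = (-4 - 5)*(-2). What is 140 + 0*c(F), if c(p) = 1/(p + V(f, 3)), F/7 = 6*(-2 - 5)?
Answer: 140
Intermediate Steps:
f = 18 (f = -9*(-2) = 18)
F = -294 (F = 7*(6*(-2 - 5)) = 7*(6*(-7)) = 7*(-42) = -294)
c(p) = 1/(3 + p) (c(p) = 1/(p + 3) = 1/(3 + p))
140 + 0*c(F) = 140 + 0/(3 - 294) = 140 + 0/(-291) = 140 + 0*(-1/291) = 140 + 0 = 140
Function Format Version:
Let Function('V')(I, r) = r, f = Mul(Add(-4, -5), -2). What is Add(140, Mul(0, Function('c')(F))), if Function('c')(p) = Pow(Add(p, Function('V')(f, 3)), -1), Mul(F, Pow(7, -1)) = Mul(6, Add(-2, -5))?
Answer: 140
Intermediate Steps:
f = 18 (f = Mul(-9, -2) = 18)
F = -294 (F = Mul(7, Mul(6, Add(-2, -5))) = Mul(7, Mul(6, -7)) = Mul(7, -42) = -294)
Function('c')(p) = Pow(Add(3, p), -1) (Function('c')(p) = Pow(Add(p, 3), -1) = Pow(Add(3, p), -1))
Add(140, Mul(0, Function('c')(F))) = Add(140, Mul(0, Pow(Add(3, -294), -1))) = Add(140, Mul(0, Pow(-291, -1))) = Add(140, Mul(0, Rational(-1, 291))) = Add(140, 0) = 140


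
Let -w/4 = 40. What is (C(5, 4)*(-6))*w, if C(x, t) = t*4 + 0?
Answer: 15360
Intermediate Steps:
w = -160 (w = -4*40 = -160)
C(x, t) = 4*t (C(x, t) = 4*t + 0 = 4*t)
(C(5, 4)*(-6))*w = ((4*4)*(-6))*(-160) = (16*(-6))*(-160) = -96*(-160) = 15360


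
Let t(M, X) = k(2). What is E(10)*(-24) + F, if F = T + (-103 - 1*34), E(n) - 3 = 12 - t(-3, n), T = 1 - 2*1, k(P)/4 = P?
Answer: -306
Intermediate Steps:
k(P) = 4*P
t(M, X) = 8 (t(M, X) = 4*2 = 8)
T = -1 (T = 1 - 2 = -1)
E(n) = 7 (E(n) = 3 + (12 - 1*8) = 3 + (12 - 8) = 3 + 4 = 7)
F = -138 (F = -1 + (-103 - 1*34) = -1 + (-103 - 34) = -1 - 137 = -138)
E(10)*(-24) + F = 7*(-24) - 138 = -168 - 138 = -306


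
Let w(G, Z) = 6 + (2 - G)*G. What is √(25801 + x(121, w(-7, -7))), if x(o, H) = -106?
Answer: 3*√2855 ≈ 160.30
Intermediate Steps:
w(G, Z) = 6 + G*(2 - G)
√(25801 + x(121, w(-7, -7))) = √(25801 - 106) = √25695 = 3*√2855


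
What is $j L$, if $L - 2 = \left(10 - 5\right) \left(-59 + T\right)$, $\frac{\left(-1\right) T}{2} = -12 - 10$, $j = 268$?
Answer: $-19564$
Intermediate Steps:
$T = 44$ ($T = - 2 \left(-12 - 10\right) = \left(-2\right) \left(-22\right) = 44$)
$L = -73$ ($L = 2 + \left(10 - 5\right) \left(-59 + 44\right) = 2 + 5 \left(-15\right) = 2 - 75 = -73$)
$j L = 268 \left(-73\right) = -19564$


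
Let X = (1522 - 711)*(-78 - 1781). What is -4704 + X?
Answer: -1512353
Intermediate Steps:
X = -1507649 (X = 811*(-1859) = -1507649)
-4704 + X = -4704 - 1507649 = -1512353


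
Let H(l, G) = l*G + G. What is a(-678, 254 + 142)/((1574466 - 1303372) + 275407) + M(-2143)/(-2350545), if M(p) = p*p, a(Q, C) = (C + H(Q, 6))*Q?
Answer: 1110871484237/428191731015 ≈ 2.5943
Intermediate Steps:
H(l, G) = G + G*l (H(l, G) = G*l + G = G + G*l)
a(Q, C) = Q*(6 + C + 6*Q) (a(Q, C) = (C + 6*(1 + Q))*Q = (C + (6 + 6*Q))*Q = (6 + C + 6*Q)*Q = Q*(6 + C + 6*Q))
M(p) = p**2
a(-678, 254 + 142)/((1574466 - 1303372) + 275407) + M(-2143)/(-2350545) = (-678*(6 + (254 + 142) + 6*(-678)))/((1574466 - 1303372) + 275407) + (-2143)**2/(-2350545) = (-678*(6 + 396 - 4068))/(271094 + 275407) + 4592449*(-1/2350545) = -678*(-3666)/546501 - 4592449/2350545 = 2485548*(1/546501) - 4592449/2350545 = 828516/182167 - 4592449/2350545 = 1110871484237/428191731015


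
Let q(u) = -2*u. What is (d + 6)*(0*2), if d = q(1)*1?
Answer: 0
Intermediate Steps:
d = -2 (d = -2*1*1 = -2*1 = -2)
(d + 6)*(0*2) = (-2 + 6)*(0*2) = 4*0 = 0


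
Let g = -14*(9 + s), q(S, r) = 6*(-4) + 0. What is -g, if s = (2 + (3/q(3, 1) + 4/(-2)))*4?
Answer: 119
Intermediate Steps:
q(S, r) = -24 (q(S, r) = -24 + 0 = -24)
s = -½ (s = (2 + (3/(-24) + 4/(-2)))*4 = (2 + (3*(-1/24) + 4*(-½)))*4 = (2 + (-⅛ - 2))*4 = (2 - 17/8)*4 = -⅛*4 = -½ ≈ -0.50000)
g = -119 (g = -14*(9 - ½) = -14*17/2 = -119)
-g = -1*(-119) = 119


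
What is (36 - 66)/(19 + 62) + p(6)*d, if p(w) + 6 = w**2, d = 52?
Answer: 42110/27 ≈ 1559.6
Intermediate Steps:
p(w) = -6 + w**2
(36 - 66)/(19 + 62) + p(6)*d = (36 - 66)/(19 + 62) + (-6 + 6**2)*52 = -30/81 + (-6 + 36)*52 = -30*1/81 + 30*52 = -10/27 + 1560 = 42110/27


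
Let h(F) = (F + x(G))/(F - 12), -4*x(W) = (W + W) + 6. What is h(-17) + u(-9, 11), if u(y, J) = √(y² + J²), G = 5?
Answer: 21/29 + √202 ≈ 14.937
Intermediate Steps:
x(W) = -3/2 - W/2 (x(W) = -((W + W) + 6)/4 = -(2*W + 6)/4 = -(6 + 2*W)/4 = -3/2 - W/2)
u(y, J) = √(J² + y²)
h(F) = (-4 + F)/(-12 + F) (h(F) = (F + (-3/2 - ½*5))/(F - 12) = (F + (-3/2 - 5/2))/(-12 + F) = (F - 4)/(-12 + F) = (-4 + F)/(-12 + F))
h(-17) + u(-9, 11) = (-4 - 17)/(-12 - 17) + √(11² + (-9)²) = -21/(-29) + √(121 + 81) = -1/29*(-21) + √202 = 21/29 + √202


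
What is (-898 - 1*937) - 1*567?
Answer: -2402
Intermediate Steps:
(-898 - 1*937) - 1*567 = (-898 - 937) - 567 = -1835 - 567 = -2402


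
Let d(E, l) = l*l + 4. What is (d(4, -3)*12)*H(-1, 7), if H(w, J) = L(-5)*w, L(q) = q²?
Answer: -3900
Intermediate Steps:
d(E, l) = 4 + l² (d(E, l) = l² + 4 = 4 + l²)
H(w, J) = 25*w (H(w, J) = (-5)²*w = 25*w)
(d(4, -3)*12)*H(-1, 7) = ((4 + (-3)²)*12)*(25*(-1)) = ((4 + 9)*12)*(-25) = (13*12)*(-25) = 156*(-25) = -3900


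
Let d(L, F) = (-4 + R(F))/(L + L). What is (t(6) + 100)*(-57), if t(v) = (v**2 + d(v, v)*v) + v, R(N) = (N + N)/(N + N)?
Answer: -16017/2 ≈ -8008.5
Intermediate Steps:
R(N) = 1 (R(N) = (2*N)/((2*N)) = (2*N)*(1/(2*N)) = 1)
d(L, F) = -3/(2*L) (d(L, F) = (-4 + 1)/(L + L) = -3*1/(2*L) = -3/(2*L))
t(v) = -3/2 + v + v**2 (t(v) = (v**2 + (-3/(2*v))*v) + v = (v**2 - 3/2) + v = (-3/2 + v**2) + v = -3/2 + v + v**2)
(t(6) + 100)*(-57) = ((-3/2 + 6 + 6**2) + 100)*(-57) = ((-3/2 + 6 + 36) + 100)*(-57) = (81/2 + 100)*(-57) = (281/2)*(-57) = -16017/2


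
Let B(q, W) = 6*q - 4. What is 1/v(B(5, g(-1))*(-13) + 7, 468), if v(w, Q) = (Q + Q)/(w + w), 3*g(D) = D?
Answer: -331/468 ≈ -0.70726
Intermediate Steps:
g(D) = D/3
B(q, W) = -4 + 6*q
v(w, Q) = Q/w (v(w, Q) = (2*Q)/((2*w)) = (2*Q)*(1/(2*w)) = Q/w)
1/v(B(5, g(-1))*(-13) + 7, 468) = 1/(468/((-4 + 6*5)*(-13) + 7)) = 1/(468/((-4 + 30)*(-13) + 7)) = 1/(468/(26*(-13) + 7)) = 1/(468/(-338 + 7)) = 1/(468/(-331)) = 1/(468*(-1/331)) = 1/(-468/331) = -331/468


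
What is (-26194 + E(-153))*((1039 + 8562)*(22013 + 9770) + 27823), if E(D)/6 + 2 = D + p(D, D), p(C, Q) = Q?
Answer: -8557756777052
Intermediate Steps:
E(D) = -12 + 12*D (E(D) = -12 + 6*(D + D) = -12 + 6*(2*D) = -12 + 12*D)
(-26194 + E(-153))*((1039 + 8562)*(22013 + 9770) + 27823) = (-26194 + (-12 + 12*(-153)))*((1039 + 8562)*(22013 + 9770) + 27823) = (-26194 + (-12 - 1836))*(9601*31783 + 27823) = (-26194 - 1848)*(305148583 + 27823) = -28042*305176406 = -8557756777052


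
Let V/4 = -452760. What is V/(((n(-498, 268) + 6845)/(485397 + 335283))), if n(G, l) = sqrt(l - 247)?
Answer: -2543404020696000/11713501 + 371571076800*sqrt(21)/11713501 ≈ -2.1699e+8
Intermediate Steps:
V = -1811040 (V = 4*(-452760) = -1811040)
n(G, l) = sqrt(-247 + l)
V/(((n(-498, 268) + 6845)/(485397 + 335283))) = -1811040*(485397 + 335283)/(sqrt(-247 + 268) + 6845) = -1811040*820680/(sqrt(21) + 6845) = -1811040*820680/(6845 + sqrt(21)) = -1811040/(1369/164136 + sqrt(21)/820680)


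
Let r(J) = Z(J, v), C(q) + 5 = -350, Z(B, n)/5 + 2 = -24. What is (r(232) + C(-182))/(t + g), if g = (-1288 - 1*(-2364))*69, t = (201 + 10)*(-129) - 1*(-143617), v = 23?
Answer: -485/190642 ≈ -0.0025440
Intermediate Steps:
Z(B, n) = -130 (Z(B, n) = -10 + 5*(-24) = -10 - 120 = -130)
C(q) = -355 (C(q) = -5 - 350 = -355)
r(J) = -130
t = 116398 (t = 211*(-129) + 143617 = -27219 + 143617 = 116398)
g = 74244 (g = (-1288 + 2364)*69 = 1076*69 = 74244)
(r(232) + C(-182))/(t + g) = (-130 - 355)/(116398 + 74244) = -485/190642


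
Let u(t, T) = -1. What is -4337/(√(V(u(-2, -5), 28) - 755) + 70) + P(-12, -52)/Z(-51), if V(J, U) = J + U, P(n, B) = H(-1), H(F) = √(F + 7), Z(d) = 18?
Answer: -21685/402 + √6/18 + 4337*I*√182/2814 ≈ -53.807 + 20.792*I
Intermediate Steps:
H(F) = √(7 + F)
P(n, B) = √6 (P(n, B) = √(7 - 1) = √6)
-4337/(√(V(u(-2, -5), 28) - 755) + 70) + P(-12, -52)/Z(-51) = -4337/(√((-1 + 28) - 755) + 70) + √6/18 = -4337/(√(27 - 755) + 70) + √6*(1/18) = -4337/(√(-728) + 70) + √6/18 = -4337/(2*I*√182 + 70) + √6/18 = -4337/(70 + 2*I*√182) + √6/18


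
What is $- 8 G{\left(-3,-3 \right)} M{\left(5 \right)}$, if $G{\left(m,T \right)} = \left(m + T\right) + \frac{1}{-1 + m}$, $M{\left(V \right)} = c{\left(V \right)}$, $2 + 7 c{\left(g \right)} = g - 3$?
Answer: $0$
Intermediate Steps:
$c{\left(g \right)} = - \frac{5}{7} + \frac{g}{7}$ ($c{\left(g \right)} = - \frac{2}{7} + \frac{g - 3}{7} = - \frac{2}{7} + \frac{-3 + g}{7} = - \frac{2}{7} + \left(- \frac{3}{7} + \frac{g}{7}\right) = - \frac{5}{7} + \frac{g}{7}$)
$M{\left(V \right)} = - \frac{5}{7} + \frac{V}{7}$
$G{\left(m,T \right)} = T + m + \frac{1}{-1 + m}$ ($G{\left(m,T \right)} = \left(T + m\right) + \frac{1}{-1 + m} = T + m + \frac{1}{-1 + m}$)
$- 8 G{\left(-3,-3 \right)} M{\left(5 \right)} = - 8 \frac{1 + \left(-3\right)^{2} - -3 - -3 - -9}{-1 - 3} \left(- \frac{5}{7} + \frac{1}{7} \cdot 5\right) = - 8 \frac{1 + 9 + 3 + 3 + 9}{-4} \left(- \frac{5}{7} + \frac{5}{7}\right) = - 8 \left(\left(- \frac{1}{4}\right) 25\right) 0 = \left(-8\right) \left(- \frac{25}{4}\right) 0 = 50 \cdot 0 = 0$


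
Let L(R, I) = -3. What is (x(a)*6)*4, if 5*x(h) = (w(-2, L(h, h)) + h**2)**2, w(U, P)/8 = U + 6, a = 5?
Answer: 77976/5 ≈ 15595.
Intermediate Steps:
w(U, P) = 48 + 8*U (w(U, P) = 8*(U + 6) = 8*(6 + U) = 48 + 8*U)
x(h) = (32 + h**2)**2/5 (x(h) = ((48 + 8*(-2)) + h**2)**2/5 = ((48 - 16) + h**2)**2/5 = (32 + h**2)**2/5)
(x(a)*6)*4 = (((32 + 5**2)**2/5)*6)*4 = (((32 + 25)**2/5)*6)*4 = (((1/5)*57**2)*6)*4 = (((1/5)*3249)*6)*4 = ((3249/5)*6)*4 = (19494/5)*4 = 77976/5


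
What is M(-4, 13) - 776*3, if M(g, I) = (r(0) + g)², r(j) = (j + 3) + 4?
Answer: -2319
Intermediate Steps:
r(j) = 7 + j (r(j) = (3 + j) + 4 = 7 + j)
M(g, I) = (7 + g)² (M(g, I) = ((7 + 0) + g)² = (7 + g)²)
M(-4, 13) - 776*3 = (7 - 4)² - 776*3 = 3² - 97*24 = 9 - 2328 = -2319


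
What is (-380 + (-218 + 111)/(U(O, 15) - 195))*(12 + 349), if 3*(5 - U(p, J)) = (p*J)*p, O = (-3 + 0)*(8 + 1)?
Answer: -526046673/3835 ≈ -1.3717e+5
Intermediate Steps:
O = -27 (O = -3*9 = -27)
U(p, J) = 5 - J*p**2/3 (U(p, J) = 5 - p*J*p/3 = 5 - J*p*p/3 = 5 - J*p**2/3)
(-380 + (-218 + 111)/(U(O, 15) - 195))*(12 + 349) = (-380 + (-218 + 111)/((5 - 1/3*15*(-27)**2) - 195))*(12 + 349) = (-380 - 107/((5 - 1/3*15*729) - 195))*361 = (-380 - 107/((5 - 3645) - 195))*361 = (-380 - 107/(-3640 - 195))*361 = (-380 - 107/(-3835))*361 = (-380 - 107*(-1/3835))*361 = (-380 + 107/3835)*361 = -1457193/3835*361 = -526046673/3835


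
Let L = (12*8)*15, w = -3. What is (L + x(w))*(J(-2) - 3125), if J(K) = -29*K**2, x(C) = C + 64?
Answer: -4864741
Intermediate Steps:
x(C) = 64 + C
L = 1440 (L = 96*15 = 1440)
(L + x(w))*(J(-2) - 3125) = (1440 + (64 - 3))*(-29*(-2)**2 - 3125) = (1440 + 61)*(-29*4 - 3125) = 1501*(-116 - 3125) = 1501*(-3241) = -4864741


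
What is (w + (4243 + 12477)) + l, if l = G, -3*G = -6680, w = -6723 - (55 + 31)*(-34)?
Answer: 45443/3 ≈ 15148.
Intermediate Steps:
w = -3799 (w = -6723 - 86*(-34) = -6723 - 1*(-2924) = -6723 + 2924 = -3799)
G = 6680/3 (G = -⅓*(-6680) = 6680/3 ≈ 2226.7)
l = 6680/3 ≈ 2226.7
(w + (4243 + 12477)) + l = (-3799 + (4243 + 12477)) + 6680/3 = (-3799 + 16720) + 6680/3 = 12921 + 6680/3 = 45443/3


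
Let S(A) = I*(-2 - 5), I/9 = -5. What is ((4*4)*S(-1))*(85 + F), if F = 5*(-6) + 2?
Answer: 287280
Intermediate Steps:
I = -45 (I = 9*(-5) = -45)
F = -28 (F = -30 + 2 = -28)
S(A) = 315 (S(A) = -45*(-2 - 5) = -45*(-7) = 315)
((4*4)*S(-1))*(85 + F) = ((4*4)*315)*(85 - 28) = (16*315)*57 = 5040*57 = 287280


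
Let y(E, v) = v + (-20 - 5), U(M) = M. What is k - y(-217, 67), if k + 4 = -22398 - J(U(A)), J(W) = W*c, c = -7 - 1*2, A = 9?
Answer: -22363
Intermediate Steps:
c = -9 (c = -7 - 2 = -9)
J(W) = -9*W (J(W) = W*(-9) = -9*W)
y(E, v) = -25 + v (y(E, v) = v - 25 = -25 + v)
k = -22321 (k = -4 + (-22398 - (-9)*9) = -4 + (-22398 - 1*(-81)) = -4 + (-22398 + 81) = -4 - 22317 = -22321)
k - y(-217, 67) = -22321 - (-25 + 67) = -22321 - 1*42 = -22321 - 42 = -22363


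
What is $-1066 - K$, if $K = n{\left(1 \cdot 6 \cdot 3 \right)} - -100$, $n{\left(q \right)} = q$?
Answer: $-1184$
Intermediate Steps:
$K = 118$ ($K = 1 \cdot 6 \cdot 3 - -100 = 6 \cdot 3 + 100 = 18 + 100 = 118$)
$-1066 - K = -1066 - 118 = -1184$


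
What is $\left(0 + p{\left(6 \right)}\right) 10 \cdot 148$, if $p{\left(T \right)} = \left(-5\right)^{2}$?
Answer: $37000$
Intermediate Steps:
$p{\left(T \right)} = 25$
$\left(0 + p{\left(6 \right)}\right) 10 \cdot 148 = \left(0 + 25\right) 10 \cdot 148 = 25 \cdot 10 \cdot 148 = 250 \cdot 148 = 37000$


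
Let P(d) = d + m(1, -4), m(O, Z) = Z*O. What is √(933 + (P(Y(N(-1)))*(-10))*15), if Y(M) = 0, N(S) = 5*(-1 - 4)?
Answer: √1533 ≈ 39.154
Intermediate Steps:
m(O, Z) = O*Z
N(S) = -25 (N(S) = 5*(-5) = -25)
P(d) = -4 + d (P(d) = d + 1*(-4) = d - 4 = -4 + d)
√(933 + (P(Y(N(-1)))*(-10))*15) = √(933 + ((-4 + 0)*(-10))*15) = √(933 - 4*(-10)*15) = √(933 + 40*15) = √(933 + 600) = √1533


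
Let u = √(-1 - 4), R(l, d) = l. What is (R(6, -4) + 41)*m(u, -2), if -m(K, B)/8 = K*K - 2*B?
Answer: 376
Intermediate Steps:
u = I*√5 (u = √(-5) = I*√5 ≈ 2.2361*I)
m(K, B) = -8*K² + 16*B (m(K, B) = -8*(K*K - 2*B) = -8*(K² - 2*B) = -8*K² + 16*B)
(R(6, -4) + 41)*m(u, -2) = (6 + 41)*(-8*(I*√5)² + 16*(-2)) = 47*(-8*(-5) - 32) = 47*(40 - 32) = 47*8 = 376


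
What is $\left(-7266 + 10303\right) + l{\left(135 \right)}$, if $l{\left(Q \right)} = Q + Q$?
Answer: $3307$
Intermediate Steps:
$l{\left(Q \right)} = 2 Q$
$\left(-7266 + 10303\right) + l{\left(135 \right)} = \left(-7266 + 10303\right) + 2 \cdot 135 = 3037 + 270 = 3307$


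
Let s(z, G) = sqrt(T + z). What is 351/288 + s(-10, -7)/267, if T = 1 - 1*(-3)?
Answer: 39/32 + I*sqrt(6)/267 ≈ 1.2188 + 0.0091741*I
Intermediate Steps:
T = 4 (T = 1 + 3 = 4)
s(z, G) = sqrt(4 + z)
351/288 + s(-10, -7)/267 = 351/288 + sqrt(4 - 10)/267 = 351*(1/288) + sqrt(-6)*(1/267) = 39/32 + (I*sqrt(6))*(1/267) = 39/32 + I*sqrt(6)/267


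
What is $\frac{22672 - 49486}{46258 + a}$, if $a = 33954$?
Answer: $- \frac{13407}{40106} \approx -0.33429$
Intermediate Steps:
$\frac{22672 - 49486}{46258 + a} = \frac{22672 - 49486}{46258 + 33954} = - \frac{26814}{80212} = \left(-26814\right) \frac{1}{80212} = - \frac{13407}{40106}$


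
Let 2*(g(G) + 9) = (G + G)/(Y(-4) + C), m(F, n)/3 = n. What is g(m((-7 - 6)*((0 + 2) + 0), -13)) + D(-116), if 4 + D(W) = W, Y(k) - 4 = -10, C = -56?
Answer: -7959/62 ≈ -128.37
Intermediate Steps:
Y(k) = -6 (Y(k) = 4 - 10 = -6)
m(F, n) = 3*n
D(W) = -4 + W
g(G) = -9 - G/62 (g(G) = -9 + ((G + G)/(-6 - 56))/2 = -9 + ((2*G)/(-62))/2 = -9 + ((2*G)*(-1/62))/2 = -9 + (-G/31)/2 = -9 - G/62)
g(m((-7 - 6)*((0 + 2) + 0), -13)) + D(-116) = (-9 - 3*(-13)/62) + (-4 - 116) = (-9 - 1/62*(-39)) - 120 = (-9 + 39/62) - 120 = -519/62 - 120 = -7959/62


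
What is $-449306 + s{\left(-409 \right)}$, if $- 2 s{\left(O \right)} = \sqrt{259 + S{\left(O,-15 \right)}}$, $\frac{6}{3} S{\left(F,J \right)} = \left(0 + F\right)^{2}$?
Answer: $-449306 - \frac{\sqrt{335598}}{4} \approx -4.4945 \cdot 10^{5}$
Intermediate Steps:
$S{\left(F,J \right)} = \frac{F^{2}}{2}$ ($S{\left(F,J \right)} = \frac{\left(0 + F\right)^{2}}{2} = \frac{F^{2}}{2}$)
$s{\left(O \right)} = - \frac{\sqrt{259 + \frac{O^{2}}{2}}}{2}$
$-449306 + s{\left(-409 \right)} = -449306 - \frac{\sqrt{1036 + 2 \left(-409\right)^{2}}}{4} = -449306 - \frac{\sqrt{1036 + 2 \cdot 167281}}{4} = -449306 - \frac{\sqrt{1036 + 334562}}{4} = -449306 - \frac{\sqrt{335598}}{4}$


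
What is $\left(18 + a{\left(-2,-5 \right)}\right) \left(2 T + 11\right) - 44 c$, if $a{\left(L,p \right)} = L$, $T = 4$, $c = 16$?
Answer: $-400$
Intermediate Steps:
$\left(18 + a{\left(-2,-5 \right)}\right) \left(2 T + 11\right) - 44 c = \left(18 - 2\right) \left(2 \cdot 4 + 11\right) - 704 = 16 \left(8 + 11\right) - 704 = 16 \cdot 19 - 704 = 304 - 704 = -400$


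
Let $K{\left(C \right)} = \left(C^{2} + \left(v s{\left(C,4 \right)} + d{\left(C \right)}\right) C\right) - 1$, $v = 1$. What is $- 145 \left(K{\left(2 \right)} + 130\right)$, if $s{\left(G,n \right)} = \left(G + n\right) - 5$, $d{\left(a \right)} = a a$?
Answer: $-20735$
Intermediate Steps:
$d{\left(a \right)} = a^{2}$
$s{\left(G,n \right)} = -5 + G + n$
$K{\left(C \right)} = -1 + C^{2} + C \left(-1 + C + C^{2}\right)$ ($K{\left(C \right)} = \left(C^{2} + \left(1 \left(-5 + C + 4\right) + C^{2}\right) C\right) - 1 = \left(C^{2} + \left(1 \left(-1 + C\right) + C^{2}\right) C\right) - 1 = \left(C^{2} + \left(\left(-1 + C\right) + C^{2}\right) C\right) - 1 = \left(C^{2} + \left(-1 + C + C^{2}\right) C\right) - 1 = \left(C^{2} + C \left(-1 + C + C^{2}\right)\right) - 1 = -1 + C^{2} + C \left(-1 + C + C^{2}\right)$)
$- 145 \left(K{\left(2 \right)} + 130\right) = - 145 \left(\left(-1 + 2^{3} - 2 + 2 \cdot 2^{2}\right) + 130\right) = - 145 \left(\left(-1 + 8 - 2 + 2 \cdot 4\right) + 130\right) = - 145 \left(\left(-1 + 8 - 2 + 8\right) + 130\right) = - 145 \left(13 + 130\right) = \left(-145\right) 143 = -20735$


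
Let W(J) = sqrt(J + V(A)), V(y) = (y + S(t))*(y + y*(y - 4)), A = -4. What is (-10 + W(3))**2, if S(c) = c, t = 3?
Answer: 75 - 100*I ≈ 75.0 - 100.0*I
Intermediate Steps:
V(y) = (3 + y)*(y + y*(-4 + y)) (V(y) = (y + 3)*(y + y*(y - 4)) = (3 + y)*(y + y*(-4 + y)))
W(J) = sqrt(-28 + J) (W(J) = sqrt(J - 4*(-9 + (-4)**2)) = sqrt(J - 4*(-9 + 16)) = sqrt(J - 4*7) = sqrt(J - 28) = sqrt(-28 + J))
(-10 + W(3))**2 = (-10 + sqrt(-28 + 3))**2 = (-10 + sqrt(-25))**2 = (-10 + 5*I)**2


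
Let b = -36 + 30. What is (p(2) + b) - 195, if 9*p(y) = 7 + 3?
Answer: -1799/9 ≈ -199.89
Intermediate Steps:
b = -6
p(y) = 10/9 (p(y) = (7 + 3)/9 = (⅑)*10 = 10/9)
(p(2) + b) - 195 = (10/9 - 6) - 195 = -44/9 - 195 = -1799/9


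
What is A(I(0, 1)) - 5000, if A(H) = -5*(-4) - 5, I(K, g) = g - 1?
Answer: -4985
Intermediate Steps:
I(K, g) = -1 + g
A(H) = 15 (A(H) = 20 - 5 = 15)
A(I(0, 1)) - 5000 = 15 - 5000 = -4985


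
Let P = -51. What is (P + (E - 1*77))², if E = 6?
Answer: 14884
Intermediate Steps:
(P + (E - 1*77))² = (-51 + (6 - 1*77))² = (-51 + (6 - 77))² = (-51 - 71)² = (-122)² = 14884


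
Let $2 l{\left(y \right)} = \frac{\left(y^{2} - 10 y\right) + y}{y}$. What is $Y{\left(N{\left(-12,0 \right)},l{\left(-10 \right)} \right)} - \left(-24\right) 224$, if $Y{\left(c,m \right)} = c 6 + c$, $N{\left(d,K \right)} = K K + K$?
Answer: $5376$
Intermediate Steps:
$N{\left(d,K \right)} = K + K^{2}$ ($N{\left(d,K \right)} = K^{2} + K = K + K^{2}$)
$l{\left(y \right)} = \frac{y^{2} - 9 y}{2 y}$ ($l{\left(y \right)} = \frac{\left(\left(y^{2} - 10 y\right) + y\right) \frac{1}{y}}{2} = \frac{\left(y^{2} - 9 y\right) \frac{1}{y}}{2} = \frac{\frac{1}{y} \left(y^{2} - 9 y\right)}{2} = \frac{y^{2} - 9 y}{2 y}$)
$Y{\left(c,m \right)} = 7 c$ ($Y{\left(c,m \right)} = 6 c + c = 7 c$)
$Y{\left(N{\left(-12,0 \right)},l{\left(-10 \right)} \right)} - \left(-24\right) 224 = 7 \cdot 0 \left(1 + 0\right) - \left(-24\right) 224 = 7 \cdot 0 \cdot 1 - -5376 = 7 \cdot 0 + 5376 = 0 + 5376 = 5376$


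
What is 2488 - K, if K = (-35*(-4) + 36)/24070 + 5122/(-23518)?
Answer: 352130464563/141519565 ≈ 2488.2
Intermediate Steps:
K = -29786843/141519565 (K = (140 + 36)*(1/24070) + 5122*(-1/23518) = 176*(1/24070) - 2561/11759 = 88/12035 - 2561/11759 = -29786843/141519565 ≈ -0.21048)
2488 - K = 2488 - 1*(-29786843/141519565) = 2488 + 29786843/141519565 = 352130464563/141519565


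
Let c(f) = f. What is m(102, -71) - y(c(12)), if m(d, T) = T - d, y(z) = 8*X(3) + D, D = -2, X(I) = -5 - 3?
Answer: -107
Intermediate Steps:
X(I) = -8
y(z) = -66 (y(z) = 8*(-8) - 2 = -64 - 2 = -66)
m(102, -71) - y(c(12)) = (-71 - 1*102) - 1*(-66) = (-71 - 102) + 66 = -173 + 66 = -107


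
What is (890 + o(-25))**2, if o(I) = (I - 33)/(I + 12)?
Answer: 135210384/169 ≈ 8.0006e+5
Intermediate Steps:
o(I) = (-33 + I)/(12 + I)
(890 + o(-25))**2 = (890 + (-33 - 25)/(12 - 25))**2 = (890 - 58/(-13))**2 = (890 - 1/13*(-58))**2 = (890 + 58/13)**2 = (11628/13)**2 = 135210384/169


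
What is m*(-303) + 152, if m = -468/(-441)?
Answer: -8308/49 ≈ -169.55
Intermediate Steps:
m = 52/49 (m = -468*(-1/441) = 52/49 ≈ 1.0612)
m*(-303) + 152 = (52/49)*(-303) + 152 = -15756/49 + 152 = -8308/49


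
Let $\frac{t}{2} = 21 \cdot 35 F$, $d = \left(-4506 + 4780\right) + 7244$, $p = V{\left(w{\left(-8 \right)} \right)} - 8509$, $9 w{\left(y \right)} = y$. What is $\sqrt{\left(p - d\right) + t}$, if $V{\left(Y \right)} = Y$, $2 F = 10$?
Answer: $\frac{i \sqrt{78101}}{3} \approx 93.155 i$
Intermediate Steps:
$F = 5$ ($F = \frac{1}{2} \cdot 10 = 5$)
$w{\left(y \right)} = \frac{y}{9}$
$p = - \frac{76589}{9}$ ($p = \frac{1}{9} \left(-8\right) - 8509 = - \frac{8}{9} - 8509 = - \frac{76589}{9} \approx -8509.9$)
$d = 7518$ ($d = 274 + 7244 = 7518$)
$t = 7350$ ($t = 2 \cdot 21 \cdot 35 \cdot 5 = 2 \cdot 735 \cdot 5 = 2 \cdot 3675 = 7350$)
$\sqrt{\left(p - d\right) + t} = \sqrt{\left(- \frac{76589}{9} - 7518\right) + 7350} = \sqrt{- \frac{144251}{9} + 7350} = \sqrt{- \frac{78101}{9}} = \frac{i \sqrt{78101}}{3}$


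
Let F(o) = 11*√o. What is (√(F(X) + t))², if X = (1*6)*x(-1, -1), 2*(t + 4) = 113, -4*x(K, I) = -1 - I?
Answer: 105/2 ≈ 52.500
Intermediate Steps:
x(K, I) = ¼ + I/4 (x(K, I) = -(-1 - I)/4 = ¼ + I/4)
t = 105/2 (t = -4 + (½)*113 = -4 + 113/2 = 105/2 ≈ 52.500)
X = 0 (X = (1*6)*(¼ + (¼)*(-1)) = 6*(¼ - ¼) = 6*0 = 0)
(√(F(X) + t))² = (√(11*√0 + 105/2))² = (√(11*0 + 105/2))² = (√(0 + 105/2))² = (√(105/2))² = (√210/2)² = 105/2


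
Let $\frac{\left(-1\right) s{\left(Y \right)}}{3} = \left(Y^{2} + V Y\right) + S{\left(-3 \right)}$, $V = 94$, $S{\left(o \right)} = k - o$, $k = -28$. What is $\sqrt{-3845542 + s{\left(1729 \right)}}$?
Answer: $2 i \sqrt{3325342} \approx 3647.1 i$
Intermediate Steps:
$S{\left(o \right)} = -28 - o$
$s{\left(Y \right)} = 75 - 282 Y - 3 Y^{2}$ ($s{\left(Y \right)} = - 3 \left(\left(Y^{2} + 94 Y\right) - 25\right) = - 3 \left(-25 + Y^{2} + 94 Y\right) = 75 - 282 Y - 3 Y^{2}$)
$\sqrt{-3845542 + s{\left(1729 \right)}} = \sqrt{-3845542 - \left(487503 + 8968323\right)} = \sqrt{-3845542 - 9455826} = \sqrt{-13301368} = 2 i \sqrt{3325342}$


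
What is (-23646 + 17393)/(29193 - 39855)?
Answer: 6253/10662 ≈ 0.58648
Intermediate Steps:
(-23646 + 17393)/(29193 - 39855) = -6253/(-10662) = -6253*(-1/10662) = 6253/10662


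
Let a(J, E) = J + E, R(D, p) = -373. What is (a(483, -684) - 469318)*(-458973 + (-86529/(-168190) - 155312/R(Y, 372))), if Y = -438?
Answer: 13506867778363623847/62734870 ≈ 2.1530e+11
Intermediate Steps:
a(J, E) = E + J
(a(483, -684) - 469318)*(-458973 + (-86529/(-168190) - 155312/R(Y, 372))) = ((-684 + 483) - 469318)*(-458973 + (-86529/(-168190) - 155312/(-373))) = (-201 - 469318)*(-458973 + (-86529*(-1/168190) - 155312*(-1/373))) = -469519*(-458973 + (86529/168190 + 155312/373)) = -469519*(-458973 + 26154200597/62734870) = -469519*(-28767457287913/62734870) = 13506867778363623847/62734870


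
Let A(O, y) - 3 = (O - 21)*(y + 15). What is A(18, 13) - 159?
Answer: -240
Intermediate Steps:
A(O, y) = 3 + (-21 + O)*(15 + y) (A(O, y) = 3 + (O - 21)*(y + 15) = 3 + (-21 + O)*(15 + y))
A(18, 13) - 159 = (-312 - 21*13 + 15*18 + 18*13) - 159 = (-312 - 273 + 270 + 234) - 159 = -81 - 159 = -240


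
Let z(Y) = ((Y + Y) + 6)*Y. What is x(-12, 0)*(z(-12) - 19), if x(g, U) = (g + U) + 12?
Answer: 0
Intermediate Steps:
x(g, U) = 12 + U + g (x(g, U) = (U + g) + 12 = 12 + U + g)
z(Y) = Y*(6 + 2*Y) (z(Y) = (2*Y + 6)*Y = (6 + 2*Y)*Y = Y*(6 + 2*Y))
x(-12, 0)*(z(-12) - 19) = (12 + 0 - 12)*(2*(-12)*(3 - 12) - 19) = 0*(2*(-12)*(-9) - 19) = 0*(216 - 19) = 0*197 = 0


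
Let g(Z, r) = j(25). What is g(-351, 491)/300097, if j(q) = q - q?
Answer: 0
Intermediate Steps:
j(q) = 0
g(Z, r) = 0
g(-351, 491)/300097 = 0/300097 = 0*(1/300097) = 0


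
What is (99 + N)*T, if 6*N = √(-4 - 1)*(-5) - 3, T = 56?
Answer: 5516 - 140*I*√5/3 ≈ 5516.0 - 104.35*I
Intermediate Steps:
N = -½ - 5*I*√5/6 (N = (√(-4 - 1)*(-5) - 3)/6 = (√(-5)*(-5) - 3)/6 = ((I*√5)*(-5) - 3)/6 = (-5*I*√5 - 3)/6 = (-3 - 5*I*√5)/6 = -½ - 5*I*√5/6 ≈ -0.5 - 1.8634*I)
(99 + N)*T = (99 + (-½ - 5*I*√5/6))*56 = (197/2 - 5*I*√5/6)*56 = 5516 - 140*I*√5/3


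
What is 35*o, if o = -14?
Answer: -490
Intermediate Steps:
35*o = 35*(-14) = -490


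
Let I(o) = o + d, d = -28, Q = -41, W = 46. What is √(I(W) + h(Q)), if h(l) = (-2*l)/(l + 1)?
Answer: √1595/10 ≈ 3.9937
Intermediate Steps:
I(o) = -28 + o (I(o) = o - 28 = -28 + o)
h(l) = -2*l/(1 + l) (h(l) = (-2*l)/(1 + l) = -2*l/(1 + l))
√(I(W) + h(Q)) = √((-28 + 46) - 2*(-41)/(1 - 41)) = √(18 - 2*(-41)/(-40)) = √(18 - 2*(-41)*(-1/40)) = √(18 - 41/20) = √(319/20) = √1595/10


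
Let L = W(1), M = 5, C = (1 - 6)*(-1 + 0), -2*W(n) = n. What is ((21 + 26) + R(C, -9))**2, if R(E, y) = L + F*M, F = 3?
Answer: 15129/4 ≈ 3782.3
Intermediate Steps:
W(n) = -n/2
C = 5 (C = -5*(-1) = 5)
L = -1/2 (L = -1/2*1 = -1/2 ≈ -0.50000)
R(E, y) = 29/2 (R(E, y) = -1/2 + 3*5 = -1/2 + 15 = 29/2)
((21 + 26) + R(C, -9))**2 = ((21 + 26) + 29/2)**2 = (47 + 29/2)**2 = (123/2)**2 = 15129/4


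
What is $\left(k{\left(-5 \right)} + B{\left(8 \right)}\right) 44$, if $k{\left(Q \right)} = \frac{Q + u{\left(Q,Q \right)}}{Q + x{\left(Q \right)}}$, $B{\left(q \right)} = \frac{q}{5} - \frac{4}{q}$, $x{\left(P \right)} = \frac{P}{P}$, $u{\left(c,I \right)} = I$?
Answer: $\frac{792}{5} \approx 158.4$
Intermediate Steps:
$x{\left(P \right)} = 1$
$B{\left(q \right)} = - \frac{4}{q} + \frac{q}{5}$ ($B{\left(q \right)} = q \frac{1}{5} - \frac{4}{q} = \frac{q}{5} - \frac{4}{q} = - \frac{4}{q} + \frac{q}{5}$)
$k{\left(Q \right)} = \frac{2 Q}{1 + Q}$ ($k{\left(Q \right)} = \frac{Q + Q}{Q + 1} = \frac{2 Q}{1 + Q}$)
$\left(k{\left(-5 \right)} + B{\left(8 \right)}\right) 44 = \left(2 \left(-5\right) \frac{1}{1 - 5} + \left(- \frac{4}{8} + \frac{1}{5} \cdot 8\right)\right) 44 = \left(2 \left(-5\right) \frac{1}{-4} + \left(\left(-4\right) \frac{1}{8} + \frac{8}{5}\right)\right) 44 = \left(2 \left(-5\right) \left(- \frac{1}{4}\right) + \left(- \frac{1}{2} + \frac{8}{5}\right)\right) 44 = \left(\frac{5}{2} + \frac{11}{10}\right) 44 = \frac{18}{5} \cdot 44 = \frac{792}{5}$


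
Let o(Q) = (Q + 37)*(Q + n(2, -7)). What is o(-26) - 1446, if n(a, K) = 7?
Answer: -1655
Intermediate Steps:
o(Q) = (7 + Q)*(37 + Q) (o(Q) = (Q + 37)*(Q + 7) = (37 + Q)*(7 + Q) = (7 + Q)*(37 + Q))
o(-26) - 1446 = (259 + (-26)² + 44*(-26)) - 1446 = (259 + 676 - 1144) - 1446 = -209 - 1446 = -1655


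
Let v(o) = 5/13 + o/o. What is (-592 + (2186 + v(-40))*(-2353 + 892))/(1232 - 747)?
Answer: -41552692/6305 ≈ -6590.4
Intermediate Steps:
v(o) = 18/13 (v(o) = 5*(1/13) + 1 = 5/13 + 1 = 18/13)
(-592 + (2186 + v(-40))*(-2353 + 892))/(1232 - 747) = (-592 + (2186 + 18/13)*(-2353 + 892))/(1232 - 747) = (-592 + (28436/13)*(-1461))/485 = (-592 - 41544996/13)*(1/485) = -41552692/13*1/485 = -41552692/6305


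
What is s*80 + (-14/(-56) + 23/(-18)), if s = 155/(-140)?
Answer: -22579/252 ≈ -89.599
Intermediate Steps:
s = -31/28 (s = 155*(-1/140) = -31/28 ≈ -1.1071)
s*80 + (-14/(-56) + 23/(-18)) = -31/28*80 + (-14/(-56) + 23/(-18)) = -620/7 + (-14*(-1/56) + 23*(-1/18)) = -620/7 + (¼ - 23/18) = -620/7 - 37/36 = -22579/252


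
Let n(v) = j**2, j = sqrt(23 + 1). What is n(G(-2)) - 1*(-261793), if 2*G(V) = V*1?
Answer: 261817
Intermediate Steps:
G(V) = V/2 (G(V) = (V*1)/2 = V/2)
j = 2*sqrt(6) (j = sqrt(24) = 2*sqrt(6) ≈ 4.8990)
n(v) = 24 (n(v) = (2*sqrt(6))**2 = 24)
n(G(-2)) - 1*(-261793) = 24 - 1*(-261793) = 24 + 261793 = 261817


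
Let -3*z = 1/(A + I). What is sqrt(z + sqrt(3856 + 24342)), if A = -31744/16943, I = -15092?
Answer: sqrt(129987797295 + 5886058136422500*sqrt(28198))/76720650 ≈ 12.958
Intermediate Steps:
A = -31744/16943 (A = -31744*1/16943 = -31744/16943 ≈ -1.8736)
z = 16943/767206500 (z = -1/(3*(-31744/16943 - 15092)) = -1/(3*(-255735500/16943)) = -1/3*(-16943/255735500) = 16943/767206500 ≈ 2.2084e-5)
sqrt(z + sqrt(3856 + 24342)) = sqrt(16943/767206500 + sqrt(3856 + 24342)) = sqrt(16943/767206500 + sqrt(28198))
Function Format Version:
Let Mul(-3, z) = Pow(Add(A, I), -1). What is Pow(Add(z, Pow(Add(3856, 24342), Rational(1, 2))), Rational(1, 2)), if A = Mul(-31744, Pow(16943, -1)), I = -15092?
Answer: Mul(Rational(1, 76720650), Pow(Add(129987797295, Mul(5886058136422500, Pow(28198, Rational(1, 2)))), Rational(1, 2))) ≈ 12.958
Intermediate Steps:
A = Rational(-31744, 16943) (A = Mul(-31744, Rational(1, 16943)) = Rational(-31744, 16943) ≈ -1.8736)
z = Rational(16943, 767206500) (z = Mul(Rational(-1, 3), Pow(Add(Rational(-31744, 16943), -15092), -1)) = Mul(Rational(-1, 3), Pow(Rational(-255735500, 16943), -1)) = Mul(Rational(-1, 3), Rational(-16943, 255735500)) = Rational(16943, 767206500) ≈ 2.2084e-5)
Pow(Add(z, Pow(Add(3856, 24342), Rational(1, 2))), Rational(1, 2)) = Pow(Add(Rational(16943, 767206500), Pow(Add(3856, 24342), Rational(1, 2))), Rational(1, 2)) = Pow(Add(Rational(16943, 767206500), Pow(28198, Rational(1, 2))), Rational(1, 2))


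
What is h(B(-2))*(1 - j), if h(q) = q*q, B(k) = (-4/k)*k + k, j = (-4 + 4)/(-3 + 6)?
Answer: 36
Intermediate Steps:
j = 0 (j = 0/3 = 0*(1/3) = 0)
B(k) = -4 + k
h(q) = q**2
h(B(-2))*(1 - j) = (-4 - 2)**2*(1 - 1*0) = (-6)**2*(1 + 0) = 36*1 = 36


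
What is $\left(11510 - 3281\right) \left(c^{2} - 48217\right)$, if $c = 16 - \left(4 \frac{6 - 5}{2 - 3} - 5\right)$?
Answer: $-391634568$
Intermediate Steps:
$c = 25$ ($c = 16 - \left(4 \cdot 1 \frac{1}{-1} - 5\right) = 16 - \left(4 \cdot 1 \left(-1\right) - 5\right) = 16 - \left(4 \left(-1\right) - 5\right) = 16 - \left(-4 - 5\right) = 16 - -9 = 16 + 9 = 25$)
$\left(11510 - 3281\right) \left(c^{2} - 48217\right) = \left(11510 - 3281\right) \left(25^{2} - 48217\right) = 8229 \left(625 - 48217\right) = 8229 \left(-47592\right) = -391634568$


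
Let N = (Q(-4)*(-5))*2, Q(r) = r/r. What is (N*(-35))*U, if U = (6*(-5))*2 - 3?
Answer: -22050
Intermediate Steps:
Q(r) = 1
U = -63 (U = -30*2 - 3 = -60 - 3 = -63)
N = -10 (N = (1*(-5))*2 = -5*2 = -10)
(N*(-35))*U = -10*(-35)*(-63) = 350*(-63) = -22050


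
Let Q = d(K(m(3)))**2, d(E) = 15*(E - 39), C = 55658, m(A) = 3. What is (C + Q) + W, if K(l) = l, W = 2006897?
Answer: 2354155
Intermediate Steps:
d(E) = -585 + 15*E (d(E) = 15*(-39 + E) = -585 + 15*E)
Q = 291600 (Q = (-585 + 15*3)**2 = (-585 + 45)**2 = (-540)**2 = 291600)
(C + Q) + W = (55658 + 291600) + 2006897 = 347258 + 2006897 = 2354155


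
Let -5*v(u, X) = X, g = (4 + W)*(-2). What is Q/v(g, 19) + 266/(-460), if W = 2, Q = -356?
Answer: 406873/4370 ≈ 93.106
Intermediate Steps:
g = -12 (g = (4 + 2)*(-2) = 6*(-2) = -12)
v(u, X) = -X/5
Q/v(g, 19) + 266/(-460) = -356/((-⅕*19)) + 266/(-460) = -356/(-19/5) + 266*(-1/460) = -356*(-5/19) - 133/230 = 1780/19 - 133/230 = 406873/4370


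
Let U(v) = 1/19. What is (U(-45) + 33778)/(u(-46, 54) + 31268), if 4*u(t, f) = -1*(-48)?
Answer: 641783/594320 ≈ 1.0799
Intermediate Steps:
u(t, f) = 12 (u(t, f) = (-1*(-48))/4 = (¼)*48 = 12)
U(v) = 1/19
(U(-45) + 33778)/(u(-46, 54) + 31268) = (1/19 + 33778)/(12 + 31268) = (641783/19)/31280 = (641783/19)*(1/31280) = 641783/594320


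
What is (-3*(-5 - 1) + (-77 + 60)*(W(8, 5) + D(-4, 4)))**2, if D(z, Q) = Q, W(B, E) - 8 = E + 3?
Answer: 103684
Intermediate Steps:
W(B, E) = 11 + E (W(B, E) = 8 + (E + 3) = 8 + (3 + E) = 11 + E)
(-3*(-5 - 1) + (-77 + 60)*(W(8, 5) + D(-4, 4)))**2 = (-3*(-5 - 1) + (-77 + 60)*((11 + 5) + 4))**2 = (-3*(-6) - 17*(16 + 4))**2 = (18 - 17*20)**2 = (18 - 340)**2 = (-322)**2 = 103684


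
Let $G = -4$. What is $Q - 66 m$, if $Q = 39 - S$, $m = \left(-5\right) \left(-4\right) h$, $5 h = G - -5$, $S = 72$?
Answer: $-297$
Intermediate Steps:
$h = \frac{1}{5}$ ($h = \frac{-4 - -5}{5} = \frac{-4 + 5}{5} = \frac{1}{5} \cdot 1 = \frac{1}{5} \approx 0.2$)
$m = 4$ ($m = \left(-5\right) \left(-4\right) \frac{1}{5} = 20 \cdot \frac{1}{5} = 4$)
$Q = -33$ ($Q = 39 - 72 = -33$)
$Q - 66 m = -33 - 264 = -297$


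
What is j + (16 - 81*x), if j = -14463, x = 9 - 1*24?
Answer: -13232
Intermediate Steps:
x = -15 (x = 9 - 24 = -15)
j + (16 - 81*x) = -14463 + (16 - 81*(-15)) = -14463 + (16 + 1215) = -14463 + 1231 = -13232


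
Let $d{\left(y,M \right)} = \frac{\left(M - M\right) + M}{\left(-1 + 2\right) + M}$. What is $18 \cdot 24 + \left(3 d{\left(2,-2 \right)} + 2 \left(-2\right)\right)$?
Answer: $434$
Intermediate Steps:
$d{\left(y,M \right)} = \frac{M}{1 + M}$ ($d{\left(y,M \right)} = \frac{0 + M}{1 + M} = \frac{M}{1 + M}$)
$18 \cdot 24 + \left(3 d{\left(2,-2 \right)} + 2 \left(-2\right)\right) = 18 \cdot 24 + \left(3 \left(- \frac{2}{1 - 2}\right) + 2 \left(-2\right)\right) = 432 - \left(4 - 3 \left(- \frac{2}{-1}\right)\right) = 432 - \left(4 - 3 \left(\left(-2\right) \left(-1\right)\right)\right) = 432 + \left(3 \cdot 2 - 4\right) = 432 + \left(6 - 4\right) = 432 + 2 = 434$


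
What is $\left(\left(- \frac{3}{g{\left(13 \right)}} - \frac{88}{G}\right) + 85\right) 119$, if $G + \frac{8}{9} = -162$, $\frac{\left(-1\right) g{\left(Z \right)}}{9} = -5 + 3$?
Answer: $\frac{44681287}{4398} \approx 10159.0$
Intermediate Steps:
$g{\left(Z \right)} = 18$ ($g{\left(Z \right)} = - 9 \left(-5 + 3\right) = \left(-9\right) \left(-2\right) = 18$)
$G = - \frac{1466}{9}$ ($G = - \frac{8}{9} - 162 = - \frac{1466}{9} \approx -162.89$)
$\left(\left(- \frac{3}{g{\left(13 \right)}} - \frac{88}{G}\right) + 85\right) 119 = \left(\left(- \frac{3}{18} - \frac{88}{- \frac{1466}{9}}\right) + 85\right) 119 = \left(\left(\left(-3\right) \frac{1}{18} - - \frac{396}{733}\right) + 85\right) 119 = \left(\left(- \frac{1}{6} + \frac{396}{733}\right) + 85\right) 119 = \left(\frac{1643}{4398} + 85\right) 119 = \frac{375473}{4398} \cdot 119 = \frac{44681287}{4398}$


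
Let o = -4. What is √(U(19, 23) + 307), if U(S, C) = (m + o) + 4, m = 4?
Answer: √311 ≈ 17.635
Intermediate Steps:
U(S, C) = 4 (U(S, C) = (4 - 4) + 4 = 0 + 4 = 4)
√(U(19, 23) + 307) = √(4 + 307) = √311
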